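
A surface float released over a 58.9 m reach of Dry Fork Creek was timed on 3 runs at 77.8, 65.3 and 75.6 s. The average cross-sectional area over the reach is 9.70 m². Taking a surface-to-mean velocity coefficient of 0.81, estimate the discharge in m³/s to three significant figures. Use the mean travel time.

t̄ = (77.8 + 65.3 + 75.6) / 3 = 72.9 s
v_surface = L / t̄ = 58.9 / 72.9 = 0.8080 m/s
v_mean = 0.81 × 0.8080 = 0.6544 m/s
Q = A × v_mean = 9.70 × 0.6544 = 6.348 m³/s

6.35 m³/s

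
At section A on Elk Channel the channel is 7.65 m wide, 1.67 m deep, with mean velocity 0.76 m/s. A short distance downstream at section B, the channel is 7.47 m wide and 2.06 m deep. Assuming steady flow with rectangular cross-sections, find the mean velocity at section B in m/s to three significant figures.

Q = A₁V₁ = (7.65×1.67) × 0.76 = 9.709 m³/s
A₂ = 7.47 × 2.06 = 15.39 m²
V₂ = Q/A₂ = 9.709/15.39 = 0.6310 m/s

0.631 m/s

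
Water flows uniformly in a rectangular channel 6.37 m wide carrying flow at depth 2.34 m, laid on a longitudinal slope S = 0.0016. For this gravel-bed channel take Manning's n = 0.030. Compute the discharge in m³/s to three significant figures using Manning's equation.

24.3 m³/s

A = b·y = 6.37 × 2.34 = 14.91 m²
P = b + 2y = 6.37 + 2×2.34 = 11.05 m
R = A/P = 14.91/11.05 = 1.349 m
Q = (1/n)·A·R^(2/3)·S^(1/2) = (1/0.030) × 14.91 × 1.349^(2/3) × 0.0016^(1/2) = 24.26 m³/s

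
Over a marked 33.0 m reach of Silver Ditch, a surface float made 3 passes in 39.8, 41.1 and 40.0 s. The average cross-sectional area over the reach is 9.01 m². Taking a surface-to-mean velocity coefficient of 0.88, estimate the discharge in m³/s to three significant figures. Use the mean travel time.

t̄ = (39.8 + 41.1 + 40.0) / 3 = 40.3 s
v_surface = L / t̄ = 33.0 / 40.3 = 0.8189 m/s
v_mean = 0.88 × 0.8189 = 0.7206 m/s
Q = A × v_mean = 9.01 × 0.7206 = 6.493 m³/s

6.49 m³/s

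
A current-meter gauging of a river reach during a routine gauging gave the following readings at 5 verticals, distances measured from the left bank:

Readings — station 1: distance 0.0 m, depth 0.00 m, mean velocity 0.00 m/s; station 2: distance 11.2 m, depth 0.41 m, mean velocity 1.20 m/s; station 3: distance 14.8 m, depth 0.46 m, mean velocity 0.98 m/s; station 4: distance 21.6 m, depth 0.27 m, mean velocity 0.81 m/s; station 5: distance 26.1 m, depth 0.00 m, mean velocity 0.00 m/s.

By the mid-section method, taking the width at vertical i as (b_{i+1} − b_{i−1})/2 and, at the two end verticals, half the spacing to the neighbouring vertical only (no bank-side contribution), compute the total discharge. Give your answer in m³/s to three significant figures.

7.22 m³/s

w_2 = (14.8 − 0.0)/2 = 7.4 m; q_2 = 1.20 × 0.41 × 7.4 = 3.641 m³/s
w_3 = (21.6 − 11.2)/2 = 5.2 m; q_3 = 0.98 × 0.46 × 5.2 = 2.344 m³/s
w_4 = (26.1 − 14.8)/2 = 5.65 m; q_4 = 0.81 × 0.27 × 5.65 = 1.236 m³/s
Stations 1, 5 contribute zero (depth or velocity is 0).
Q = Σ qᵢ = 7.221 m³/s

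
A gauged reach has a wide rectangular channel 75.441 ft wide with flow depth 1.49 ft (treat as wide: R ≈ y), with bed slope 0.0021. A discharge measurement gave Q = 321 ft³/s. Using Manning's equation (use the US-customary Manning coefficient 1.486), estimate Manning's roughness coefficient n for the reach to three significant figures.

0.0311

A = b·y = 75.441 × 1.49 = 112.4 ft²
Wide channel: R ≈ y = 1.49 ft
n = (1.486/Q)·A·R^(2/3)·S^(1/2) = (1.486/321) × 112.4 × 1.305 × 0.04583 = 0.03111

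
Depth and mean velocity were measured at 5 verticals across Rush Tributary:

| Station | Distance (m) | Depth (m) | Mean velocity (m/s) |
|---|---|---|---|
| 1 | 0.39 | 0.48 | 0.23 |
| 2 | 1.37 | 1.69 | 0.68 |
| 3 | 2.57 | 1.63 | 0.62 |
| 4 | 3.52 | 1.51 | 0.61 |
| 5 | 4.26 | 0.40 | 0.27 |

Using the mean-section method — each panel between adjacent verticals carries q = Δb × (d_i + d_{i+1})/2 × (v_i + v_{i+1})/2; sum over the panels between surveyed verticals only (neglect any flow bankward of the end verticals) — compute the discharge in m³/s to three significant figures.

Panel 1-2: Δb = 0.98 m, d̄ = (0.48+1.69)/2 = 1.085, v̄ = (0.23+0.68)/2 = 0.455 → q = 0.98×1.085×0.455 = 0.4838 m³/s
Panel 2-3: Δb = 1.2 m, d̄ = (1.69+1.63)/2 = 1.66, v̄ = (0.68+0.62)/2 = 0.65 → q = 1.2×1.66×0.65 = 1.295 m³/s
Panel 3-4: Δb = 0.95 m, d̄ = (1.63+1.51)/2 = 1.57, v̄ = (0.62+0.61)/2 = 0.615 → q = 0.95×1.57×0.615 = 0.9173 m³/s
Panel 4-5: Δb = 0.74 m, d̄ = (1.51+0.40)/2 = 0.955, v̄ = (0.61+0.27)/2 = 0.44 → q = 0.74×0.955×0.44 = 0.3109 m³/s
Q = Σ q = 3.007 m³/s

3.01 m³/s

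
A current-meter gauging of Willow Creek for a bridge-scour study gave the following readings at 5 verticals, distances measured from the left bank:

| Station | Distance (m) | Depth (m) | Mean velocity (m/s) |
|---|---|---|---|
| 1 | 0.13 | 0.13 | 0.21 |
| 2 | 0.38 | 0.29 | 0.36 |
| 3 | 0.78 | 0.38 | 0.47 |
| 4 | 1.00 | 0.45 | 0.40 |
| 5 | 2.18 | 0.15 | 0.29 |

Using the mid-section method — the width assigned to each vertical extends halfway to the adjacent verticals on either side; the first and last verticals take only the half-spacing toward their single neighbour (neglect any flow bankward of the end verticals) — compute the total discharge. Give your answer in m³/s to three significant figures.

w_1 = (0.38 − 0.13)/2 = 0.125 m; q_1 = 0.21 × 0.13 × 0.125 = 0.003413 m³/s
w_2 = (0.78 − 0.13)/2 = 0.325 m; q_2 = 0.36 × 0.29 × 0.325 = 0.03393 m³/s
w_3 = (1.00 − 0.38)/2 = 0.31 m; q_3 = 0.47 × 0.38 × 0.31 = 0.05537 m³/s
w_4 = (2.18 − 0.78)/2 = 0.7 m; q_4 = 0.40 × 0.45 × 0.7 = 0.1260 m³/s
w_5 = (2.18 − 1.00)/2 = 0.59 m; q_5 = 0.29 × 0.15 × 0.59 = 0.02567 m³/s
Q = Σ qᵢ = 0.2444 m³/s

0.244 m³/s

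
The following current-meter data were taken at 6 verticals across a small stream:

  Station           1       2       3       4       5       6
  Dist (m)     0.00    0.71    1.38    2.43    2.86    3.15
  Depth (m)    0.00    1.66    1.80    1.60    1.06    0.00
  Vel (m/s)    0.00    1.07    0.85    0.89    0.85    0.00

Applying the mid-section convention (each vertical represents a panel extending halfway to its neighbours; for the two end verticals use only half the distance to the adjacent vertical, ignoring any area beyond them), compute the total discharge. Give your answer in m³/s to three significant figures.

w_2 = (1.38 − 0.00)/2 = 0.69 m; q_2 = 1.07 × 1.66 × 0.69 = 1.226 m³/s
w_3 = (2.43 − 0.71)/2 = 0.86 m; q_3 = 0.85 × 1.80 × 0.86 = 1.316 m³/s
w_4 = (2.86 − 1.38)/2 = 0.74 m; q_4 = 0.89 × 1.60 × 0.74 = 1.054 m³/s
w_5 = (3.15 − 2.43)/2 = 0.36 m; q_5 = 0.85 × 1.06 × 0.36 = 0.3244 m³/s
Stations 1, 6 contribute zero (depth or velocity is 0).
Q = Σ qᵢ = 3.919 m³/s

3.92 m³/s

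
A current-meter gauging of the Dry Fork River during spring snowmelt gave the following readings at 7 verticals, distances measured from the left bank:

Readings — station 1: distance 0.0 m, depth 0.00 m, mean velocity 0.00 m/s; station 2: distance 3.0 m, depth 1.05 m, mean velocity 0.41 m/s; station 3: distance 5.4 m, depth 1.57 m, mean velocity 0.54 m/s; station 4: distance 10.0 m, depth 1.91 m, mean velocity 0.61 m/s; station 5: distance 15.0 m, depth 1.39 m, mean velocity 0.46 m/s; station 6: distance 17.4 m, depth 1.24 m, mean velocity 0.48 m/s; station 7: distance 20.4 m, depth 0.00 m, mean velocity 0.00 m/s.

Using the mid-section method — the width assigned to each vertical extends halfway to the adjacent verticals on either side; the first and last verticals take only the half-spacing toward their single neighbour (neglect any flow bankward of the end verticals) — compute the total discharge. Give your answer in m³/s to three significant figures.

w_2 = (5.4 − 0.0)/2 = 2.7 m; q_2 = 0.41 × 1.05 × 2.7 = 1.162 m³/s
w_3 = (10.0 − 3.0)/2 = 3.5 m; q_3 = 0.54 × 1.57 × 3.5 = 2.967 m³/s
w_4 = (15.0 − 5.4)/2 = 4.8 m; q_4 = 0.61 × 1.91 × 4.8 = 5.592 m³/s
w_5 = (17.4 − 10.0)/2 = 3.7 m; q_5 = 0.46 × 1.39 × 3.7 = 2.366 m³/s
w_6 = (20.4 − 15.0)/2 = 2.7 m; q_6 = 0.48 × 1.24 × 2.7 = 1.607 m³/s
Stations 1, 7 contribute zero (depth or velocity is 0).
Q = Σ qᵢ = 13.69 m³/s

13.7 m³/s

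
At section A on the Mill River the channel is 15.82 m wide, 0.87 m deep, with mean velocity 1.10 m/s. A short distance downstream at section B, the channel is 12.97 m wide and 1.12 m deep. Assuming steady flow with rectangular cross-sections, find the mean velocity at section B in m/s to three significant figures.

1.04 m/s

Q = A₁V₁ = (15.82×0.87) × 1.10 = 15.14 m³/s
A₂ = 12.97 × 1.12 = 14.53 m²
V₂ = Q/A₂ = 15.14/14.53 = 1.042 m/s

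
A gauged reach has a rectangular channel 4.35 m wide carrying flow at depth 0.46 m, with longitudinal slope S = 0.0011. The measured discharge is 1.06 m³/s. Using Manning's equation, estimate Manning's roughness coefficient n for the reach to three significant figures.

A = b·y = 4.35 × 0.46 = 2.001 m²
P = b + 2y = 4.35 + 2×0.46 = 5.270 m
R = A/P = 2.001/5.270 = 0.3797 m
n = (1/Q)·A·R^(2/3)·S^(1/2) = (1/1.06) × 2.001 × 0.5244 × 0.03317 = 0.03283

0.0328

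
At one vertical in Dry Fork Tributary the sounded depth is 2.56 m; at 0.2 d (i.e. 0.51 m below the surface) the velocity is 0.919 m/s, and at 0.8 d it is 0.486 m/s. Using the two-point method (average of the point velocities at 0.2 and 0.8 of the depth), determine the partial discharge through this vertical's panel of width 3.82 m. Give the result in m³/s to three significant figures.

6.87 m³/s

v̄ = (0.919 + 0.486) / 2 = 0.7025 m/s
q = v̄ × d × w = 0.7025 × 2.56 × 3.82 = 6.870 m³/s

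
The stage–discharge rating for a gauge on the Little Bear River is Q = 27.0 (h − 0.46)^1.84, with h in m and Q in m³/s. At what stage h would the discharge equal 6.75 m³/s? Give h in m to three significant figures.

0.931 m

h − h₀ = (Q/C)^(1/b) = (6.75/27.0)^(1/1.84) = 0.4708 m
h = 0.46 + 0.4708 = 0.9308 m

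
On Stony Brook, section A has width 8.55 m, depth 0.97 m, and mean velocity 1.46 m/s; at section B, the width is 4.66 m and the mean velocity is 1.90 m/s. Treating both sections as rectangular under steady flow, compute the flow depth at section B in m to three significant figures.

1.37 m

Q = A₁V₁ = (8.55×0.97) × 1.46 = 12.11 m³/s
d₂ = Q/(b₂ V₂) = 12.11/(4.66×1.90) = 1.368 m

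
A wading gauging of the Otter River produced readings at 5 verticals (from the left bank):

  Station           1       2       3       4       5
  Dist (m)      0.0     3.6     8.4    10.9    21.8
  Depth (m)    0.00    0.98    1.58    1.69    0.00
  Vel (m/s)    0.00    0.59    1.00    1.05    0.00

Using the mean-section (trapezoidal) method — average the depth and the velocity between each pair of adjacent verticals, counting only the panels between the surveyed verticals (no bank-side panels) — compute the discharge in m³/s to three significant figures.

14.4 m³/s

Panel 1-2: Δb = 3.6 m, d̄ = (0.00+0.98)/2 = 0.49, v̄ = (0.00+0.59)/2 = 0.295 → q = 3.6×0.49×0.295 = 0.5204 m³/s
Panel 2-3: Δb = 4.8 m, d̄ = (0.98+1.58)/2 = 1.28, v̄ = (0.59+1.00)/2 = 0.795 → q = 4.8×1.28×0.795 = 4.884 m³/s
Panel 3-4: Δb = 2.5 m, d̄ = (1.58+1.69)/2 = 1.635, v̄ = (1.00+1.05)/2 = 1.025 → q = 2.5×1.635×1.025 = 4.190 m³/s
Panel 4-5: Δb = 10.9 m, d̄ = (1.69+0.00)/2 = 0.845, v̄ = (1.05+0.00)/2 = 0.525 → q = 10.9×0.845×0.525 = 4.836 m³/s
Q = Σ q = 14.43 m³/s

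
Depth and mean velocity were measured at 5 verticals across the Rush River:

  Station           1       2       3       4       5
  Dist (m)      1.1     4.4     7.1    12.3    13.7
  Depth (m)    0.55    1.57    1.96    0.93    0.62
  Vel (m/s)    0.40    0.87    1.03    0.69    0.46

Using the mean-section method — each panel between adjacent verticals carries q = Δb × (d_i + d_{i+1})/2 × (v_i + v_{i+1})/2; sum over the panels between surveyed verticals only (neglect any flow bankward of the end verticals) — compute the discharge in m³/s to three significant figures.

13.8 m³/s

Panel 1-2: Δb = 3.3 m, d̄ = (0.55+1.57)/2 = 1.06, v̄ = (0.40+0.87)/2 = 0.635 → q = 3.3×1.06×0.635 = 2.221 m³/s
Panel 2-3: Δb = 2.7 m, d̄ = (1.57+1.96)/2 = 1.765, v̄ = (0.87+1.03)/2 = 0.95 → q = 2.7×1.765×0.95 = 4.527 m³/s
Panel 3-4: Δb = 5.2 m, d̄ = (1.96+0.93)/2 = 1.445, v̄ = (1.03+0.69)/2 = 0.86 → q = 5.2×1.445×0.86 = 6.462 m³/s
Panel 4-5: Δb = 1.4 m, d̄ = (0.93+0.62)/2 = 0.775, v̄ = (0.69+0.46)/2 = 0.575 → q = 1.4×0.775×0.575 = 0.6239 m³/s
Q = Σ q = 13.83 m³/s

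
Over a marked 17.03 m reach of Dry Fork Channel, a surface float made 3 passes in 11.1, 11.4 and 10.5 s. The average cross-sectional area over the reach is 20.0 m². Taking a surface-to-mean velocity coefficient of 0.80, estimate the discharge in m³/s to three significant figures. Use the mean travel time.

24.8 m³/s

t̄ = (11.1 + 11.4 + 10.5) / 3 = 11 s
v_surface = L / t̄ = 17.03 / 11 = 1.548 m/s
v_mean = 0.80 × 1.548 = 1.239 m/s
Q = A × v_mean = 20.0 × 1.239 = 24.77 m³/s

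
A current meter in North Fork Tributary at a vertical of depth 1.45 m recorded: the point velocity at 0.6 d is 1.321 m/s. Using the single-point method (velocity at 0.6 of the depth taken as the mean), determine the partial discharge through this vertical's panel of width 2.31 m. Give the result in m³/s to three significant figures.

4.42 m³/s

v̄ = v₀.₆ = 1.321 m/s
q = v̄ × d × w = 1.321 × 1.45 × 2.31 = 4.425 m³/s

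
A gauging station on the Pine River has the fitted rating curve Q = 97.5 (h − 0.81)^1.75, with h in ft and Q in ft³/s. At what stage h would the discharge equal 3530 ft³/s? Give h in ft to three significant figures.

8.59 ft

h − h₀ = (Q/C)^(1/b) = (3530/97.5)^(1/1.75) = 7.775 ft
h = 0.81 + 7.775 = 8.585 ft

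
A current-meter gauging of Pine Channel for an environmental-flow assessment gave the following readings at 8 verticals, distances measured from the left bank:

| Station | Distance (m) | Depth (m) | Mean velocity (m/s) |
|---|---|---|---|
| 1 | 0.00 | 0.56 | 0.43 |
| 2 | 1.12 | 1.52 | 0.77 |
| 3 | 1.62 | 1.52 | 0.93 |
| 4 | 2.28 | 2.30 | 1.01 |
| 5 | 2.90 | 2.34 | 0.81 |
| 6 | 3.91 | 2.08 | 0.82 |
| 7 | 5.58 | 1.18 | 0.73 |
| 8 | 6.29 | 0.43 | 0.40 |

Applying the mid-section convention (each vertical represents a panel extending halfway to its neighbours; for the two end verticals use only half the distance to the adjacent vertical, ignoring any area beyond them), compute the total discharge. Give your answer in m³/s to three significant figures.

8.31 m³/s

w_1 = (1.12 − 0.00)/2 = 0.56 m; q_1 = 0.43 × 0.56 × 0.56 = 0.1348 m³/s
w_2 = (1.62 − 0.00)/2 = 0.81 m; q_2 = 0.77 × 1.52 × 0.81 = 0.9480 m³/s
w_3 = (2.28 − 1.12)/2 = 0.58 m; q_3 = 0.93 × 1.52 × 0.58 = 0.8199 m³/s
w_4 = (2.90 − 1.62)/2 = 0.64 m; q_4 = 1.01 × 2.30 × 0.64 = 1.487 m³/s
w_5 = (3.91 − 2.28)/2 = 0.815 m; q_5 = 0.81 × 2.34 × 0.815 = 1.545 m³/s
w_6 = (5.58 − 2.90)/2 = 1.34 m; q_6 = 0.82 × 2.08 × 1.34 = 2.286 m³/s
w_7 = (6.29 − 3.91)/2 = 1.19 m; q_7 = 0.73 × 1.18 × 1.19 = 1.025 m³/s
w_8 = (6.29 − 5.58)/2 = 0.355 m; q_8 = 0.40 × 0.43 × 0.355 = 0.06106 m³/s
Q = Σ qᵢ = 8.306 m³/s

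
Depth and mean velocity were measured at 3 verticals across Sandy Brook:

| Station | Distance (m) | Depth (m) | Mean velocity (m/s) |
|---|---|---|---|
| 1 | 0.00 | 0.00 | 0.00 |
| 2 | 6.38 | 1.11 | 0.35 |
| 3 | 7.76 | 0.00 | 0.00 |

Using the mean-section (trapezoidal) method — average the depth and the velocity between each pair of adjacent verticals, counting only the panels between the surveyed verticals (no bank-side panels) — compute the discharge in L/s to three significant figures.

Panel 1-2: Δb = 6.38 m, d̄ = (0.00+1.11)/2 = 0.555, v̄ = (0.00+0.35)/2 = 0.175 → q = 6.38×0.555×0.175 = 0.6197 m³/s
Panel 2-3: Δb = 1.38 m, d̄ = (1.11+0.00)/2 = 0.555, v̄ = (0.35+0.00)/2 = 0.175 → q = 1.38×0.555×0.175 = 0.1340 m³/s
Q = Σ q = 0.7537 m³/s
= 0.7537 × 1000 = 753.7 L/s

754 L/s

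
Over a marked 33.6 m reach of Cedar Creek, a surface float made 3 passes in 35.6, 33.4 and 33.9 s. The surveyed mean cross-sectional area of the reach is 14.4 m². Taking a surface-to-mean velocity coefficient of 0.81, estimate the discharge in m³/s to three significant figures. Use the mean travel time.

t̄ = (35.6 + 33.4 + 33.9) / 3 = 34.3 s
v_surface = L / t̄ = 33.6 / 34.3 = 0.9796 m/s
v_mean = 0.81 × 0.9796 = 0.7935 m/s
Q = A × v_mean = 14.4 × 0.7935 = 11.43 m³/s

11.4 m³/s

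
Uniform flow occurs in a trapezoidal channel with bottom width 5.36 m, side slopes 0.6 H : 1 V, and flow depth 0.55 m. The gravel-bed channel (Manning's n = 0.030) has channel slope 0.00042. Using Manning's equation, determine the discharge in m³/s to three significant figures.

A = (b + z·y)·y = (5.36 + 0.6×0.55)×0.55 = 3.130 m²
P = b + 2y√(1+z²) = 5.36 + 2×0.55×√(1+0.6²) = 6.643 m
R = A/P = 3.130/6.643 = 0.4711 m
Q = (1/n)·A·R^(2/3)·S^(1/2) = (1/0.030) × 3.130 × 0.4711^(2/3) × 0.00042^(1/2) = 1.294 m³/s

1.29 m³/s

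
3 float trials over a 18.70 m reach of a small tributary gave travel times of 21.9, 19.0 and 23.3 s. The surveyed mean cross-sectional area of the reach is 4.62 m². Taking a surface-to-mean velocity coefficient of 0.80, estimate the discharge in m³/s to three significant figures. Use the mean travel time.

3.23 m³/s

t̄ = (21.9 + 19.0 + 23.3) / 3 = 21.4 s
v_surface = L / t̄ = 18.70 / 21.4 = 0.8738 m/s
v_mean = 0.80 × 0.8738 = 0.6991 m/s
Q = A × v_mean = 4.62 × 0.6991 = 3.230 m³/s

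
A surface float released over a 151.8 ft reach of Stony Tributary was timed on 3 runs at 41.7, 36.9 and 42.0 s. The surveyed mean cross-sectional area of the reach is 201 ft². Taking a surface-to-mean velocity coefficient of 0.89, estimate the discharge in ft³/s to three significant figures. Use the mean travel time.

t̄ = (41.7 + 36.9 + 42.0) / 3 = 40.2 s
v_surface = L / t̄ = 151.8 / 40.2 = 3.776 ft/s
v_mean = 0.89 × 3.776 = 3.361 ft/s
Q = A × v_mean = 201 × 3.361 = 675.5 ft³/s

676 ft³/s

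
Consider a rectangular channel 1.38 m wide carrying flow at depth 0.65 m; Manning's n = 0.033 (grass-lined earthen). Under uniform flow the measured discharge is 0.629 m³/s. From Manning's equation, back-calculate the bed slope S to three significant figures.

0.00230

A = b·y = 1.38 × 0.65 = 0.8970 m²
P = b + 2y = 1.38 + 2×0.65 = 2.680 m
R = A/P = 0.8970/2.680 = 0.3347 m
S = (Q·n / (1·A·R^(2/3)))² = (0.629×0.033 / (1×0.8970×0.4821))² = 0.002304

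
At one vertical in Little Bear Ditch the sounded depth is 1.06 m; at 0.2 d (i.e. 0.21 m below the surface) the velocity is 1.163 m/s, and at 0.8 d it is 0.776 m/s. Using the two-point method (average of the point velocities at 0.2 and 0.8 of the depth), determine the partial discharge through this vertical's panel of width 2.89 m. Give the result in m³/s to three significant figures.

2.97 m³/s

v̄ = (1.163 + 0.776) / 2 = 0.9695 m/s
q = v̄ × d × w = 0.9695 × 1.06 × 2.89 = 2.970 m³/s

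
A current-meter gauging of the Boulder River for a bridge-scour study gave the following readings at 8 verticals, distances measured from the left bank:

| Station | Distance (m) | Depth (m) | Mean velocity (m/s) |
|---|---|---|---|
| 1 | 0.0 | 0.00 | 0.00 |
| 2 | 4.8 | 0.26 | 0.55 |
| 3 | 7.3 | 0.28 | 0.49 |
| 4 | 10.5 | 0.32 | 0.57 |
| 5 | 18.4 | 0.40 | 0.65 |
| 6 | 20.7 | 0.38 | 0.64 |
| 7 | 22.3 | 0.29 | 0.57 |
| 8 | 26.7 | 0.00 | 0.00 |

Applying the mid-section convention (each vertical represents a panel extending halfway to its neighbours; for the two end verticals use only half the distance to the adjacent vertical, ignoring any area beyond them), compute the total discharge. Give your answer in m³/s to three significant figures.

w_2 = (7.3 − 0.0)/2 = 3.65 m; q_2 = 0.55 × 0.26 × 3.65 = 0.5220 m³/s
w_3 = (10.5 − 4.8)/2 = 2.85 m; q_3 = 0.49 × 0.28 × 2.85 = 0.3910 m³/s
w_4 = (18.4 − 7.3)/2 = 5.55 m; q_4 = 0.57 × 0.32 × 5.55 = 1.012 m³/s
w_5 = (20.7 − 10.5)/2 = 5.1 m; q_5 = 0.65 × 0.40 × 5.1 = 1.326 m³/s
w_6 = (22.3 − 18.4)/2 = 1.95 m; q_6 = 0.64 × 0.38 × 1.95 = 0.4742 m³/s
w_7 = (26.7 − 20.7)/2 = 3 m; q_7 = 0.57 × 0.29 × 3 = 0.4959 m³/s
Stations 1, 8 contribute zero (depth or velocity is 0).
Q = Σ qᵢ = 4.221 m³/s

4.22 m³/s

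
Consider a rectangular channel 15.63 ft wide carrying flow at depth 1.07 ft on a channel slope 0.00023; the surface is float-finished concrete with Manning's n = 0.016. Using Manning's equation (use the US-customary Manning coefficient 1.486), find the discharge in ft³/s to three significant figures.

A = b·y = 15.63 × 1.07 = 16.72 ft²
P = b + 2y = 15.63 + 2×1.07 = 17.77 ft
R = A/P = 16.72/17.77 = 0.9411 ft
Q = (1.486/n)·A·R^(2/3)·S^(1/2) = (1.486/0.016) × 16.72 × 0.9411^(2/3) × 0.00023^(1/2) = 22.62 ft³/s

22.6 ft³/s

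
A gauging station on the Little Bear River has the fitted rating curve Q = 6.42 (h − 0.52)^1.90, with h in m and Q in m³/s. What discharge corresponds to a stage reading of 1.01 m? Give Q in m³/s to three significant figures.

Q = 6.42 × (1.01 − 0.52)^1.90 = 6.42 × 0.49^1.90 = 1.655 m³/s

1.66 m³/s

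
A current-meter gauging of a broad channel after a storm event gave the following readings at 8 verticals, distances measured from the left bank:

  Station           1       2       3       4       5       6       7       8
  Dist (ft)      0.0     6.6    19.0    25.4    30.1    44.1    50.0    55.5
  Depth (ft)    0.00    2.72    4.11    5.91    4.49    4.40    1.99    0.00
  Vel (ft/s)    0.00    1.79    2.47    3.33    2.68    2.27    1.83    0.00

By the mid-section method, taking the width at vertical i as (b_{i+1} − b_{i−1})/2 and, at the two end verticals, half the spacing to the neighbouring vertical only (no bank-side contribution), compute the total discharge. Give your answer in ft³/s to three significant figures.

484 ft³/s

w_2 = (19.0 − 0.0)/2 = 9.5 ft; q_2 = 1.79 × 2.72 × 9.5 = 46.25 ft³/s
w_3 = (25.4 − 6.6)/2 = 9.4 ft; q_3 = 2.47 × 4.11 × 9.4 = 95.43 ft³/s
w_4 = (30.1 − 19.0)/2 = 5.55 ft; q_4 = 3.33 × 5.91 × 5.55 = 109.2 ft³/s
w_5 = (44.1 − 25.4)/2 = 9.35 ft; q_5 = 2.68 × 4.49 × 9.35 = 112.5 ft³/s
w_6 = (50.0 − 30.1)/2 = 9.95 ft; q_6 = 2.27 × 4.40 × 9.95 = 99.38 ft³/s
w_7 = (55.5 − 44.1)/2 = 5.7 ft; q_7 = 1.83 × 1.99 × 5.7 = 20.76 ft³/s
Stations 1, 8 contribute zero (depth or velocity is 0).
Q = Σ qᵢ = 483.6 ft³/s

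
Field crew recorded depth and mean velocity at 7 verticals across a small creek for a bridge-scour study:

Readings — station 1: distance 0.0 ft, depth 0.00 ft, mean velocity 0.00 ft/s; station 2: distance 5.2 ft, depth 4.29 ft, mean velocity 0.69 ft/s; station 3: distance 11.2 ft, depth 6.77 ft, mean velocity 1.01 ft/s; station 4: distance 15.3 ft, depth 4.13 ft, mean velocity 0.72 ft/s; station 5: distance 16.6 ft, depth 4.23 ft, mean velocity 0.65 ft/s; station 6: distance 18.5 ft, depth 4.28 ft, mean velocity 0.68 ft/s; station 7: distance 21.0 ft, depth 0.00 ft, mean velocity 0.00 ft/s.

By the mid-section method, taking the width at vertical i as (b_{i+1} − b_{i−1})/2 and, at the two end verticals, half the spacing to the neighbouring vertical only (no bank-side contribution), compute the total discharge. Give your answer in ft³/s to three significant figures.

w_2 = (11.2 − 0.0)/2 = 5.6 ft; q_2 = 0.69 × 4.29 × 5.6 = 16.58 ft³/s
w_3 = (15.3 − 5.2)/2 = 5.05 ft; q_3 = 1.01 × 6.77 × 5.05 = 34.53 ft³/s
w_4 = (16.6 − 11.2)/2 = 2.7 ft; q_4 = 0.72 × 4.13 × 2.7 = 8.029 ft³/s
w_5 = (18.5 − 15.3)/2 = 1.6 ft; q_5 = 0.65 × 4.23 × 1.6 = 4.399 ft³/s
w_6 = (21.0 − 16.6)/2 = 2.2 ft; q_6 = 0.68 × 4.28 × 2.2 = 6.403 ft³/s
Stations 1, 7 contribute zero (depth or velocity is 0).
Q = Σ qᵢ = 69.94 ft³/s

69.9 ft³/s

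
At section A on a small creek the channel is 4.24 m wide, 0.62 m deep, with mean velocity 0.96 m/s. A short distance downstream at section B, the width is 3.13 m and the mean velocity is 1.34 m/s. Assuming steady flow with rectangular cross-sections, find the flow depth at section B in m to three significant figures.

Q = A₁V₁ = (4.24×0.62) × 0.96 = 2.524 m³/s
d₂ = Q/(b₂ V₂) = 2.524/(3.13×1.34) = 0.6017 m

0.602 m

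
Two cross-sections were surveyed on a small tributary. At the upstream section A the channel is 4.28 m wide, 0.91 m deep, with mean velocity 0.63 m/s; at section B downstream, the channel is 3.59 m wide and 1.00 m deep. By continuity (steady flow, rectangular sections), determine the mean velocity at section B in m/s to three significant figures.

Q = A₁V₁ = (4.28×0.91) × 0.63 = 2.454 m³/s
A₂ = 3.59 × 1.00 = 3.590 m²
V₂ = Q/A₂ = 2.454/3.590 = 0.6835 m/s

0.683 m/s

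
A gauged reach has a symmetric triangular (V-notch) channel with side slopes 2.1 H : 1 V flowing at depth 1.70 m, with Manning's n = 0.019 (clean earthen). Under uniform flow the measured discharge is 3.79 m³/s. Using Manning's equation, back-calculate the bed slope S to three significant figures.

0.000200

A = z·y² = 2.1×1.70² = 6.069 m²
P = 2y√(1+z²) = 2×1.70×√(1+2.1²) = 7.908 m
R = A/P = 6.069/7.908 = 0.7674 m
S = (Q·n / (1·A·R^(2/3)))² = (3.79×0.019 / (1×6.069×0.8382))² = 0.0002004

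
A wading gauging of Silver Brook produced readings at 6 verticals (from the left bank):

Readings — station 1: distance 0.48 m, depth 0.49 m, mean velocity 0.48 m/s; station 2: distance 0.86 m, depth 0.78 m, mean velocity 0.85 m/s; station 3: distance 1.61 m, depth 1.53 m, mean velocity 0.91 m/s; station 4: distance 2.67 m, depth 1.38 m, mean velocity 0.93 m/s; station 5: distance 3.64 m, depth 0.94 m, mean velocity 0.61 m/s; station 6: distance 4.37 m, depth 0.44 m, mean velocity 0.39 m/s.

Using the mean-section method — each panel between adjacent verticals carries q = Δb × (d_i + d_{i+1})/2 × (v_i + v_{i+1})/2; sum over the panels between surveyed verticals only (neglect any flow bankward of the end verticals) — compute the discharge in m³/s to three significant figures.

3.46 m³/s

Panel 1-2: Δb = 0.38 m, d̄ = (0.49+0.78)/2 = 0.635, v̄ = (0.48+0.85)/2 = 0.665 → q = 0.38×0.635×0.665 = 0.1605 m³/s
Panel 2-3: Δb = 0.75 m, d̄ = (0.78+1.53)/2 = 1.155, v̄ = (0.85+0.91)/2 = 0.88 → q = 0.75×1.155×0.88 = 0.7623 m³/s
Panel 3-4: Δb = 1.06 m, d̄ = (1.53+1.38)/2 = 1.455, v̄ = (0.91+0.93)/2 = 0.92 → q = 1.06×1.455×0.92 = 1.419 m³/s
Panel 4-5: Δb = 0.97 m, d̄ = (1.38+0.94)/2 = 1.16, v̄ = (0.93+0.61)/2 = 0.77 → q = 0.97×1.16×0.77 = 0.8664 m³/s
Panel 5-6: Δb = 0.73 m, d̄ = (0.94+0.44)/2 = 0.69, v̄ = (0.61+0.39)/2 = 0.5 → q = 0.73×0.69×0.5 = 0.2519 m³/s
Q = Σ q = 3.460 m³/s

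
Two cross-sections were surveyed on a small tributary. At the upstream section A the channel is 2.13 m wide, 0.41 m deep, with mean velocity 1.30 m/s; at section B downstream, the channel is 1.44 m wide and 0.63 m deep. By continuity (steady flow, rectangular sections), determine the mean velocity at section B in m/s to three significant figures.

1.25 m/s

Q = A₁V₁ = (2.13×0.41) × 1.30 = 1.135 m³/s
A₂ = 1.44 × 0.63 = 0.9072 m²
V₂ = Q/A₂ = 1.135/0.9072 = 1.251 m/s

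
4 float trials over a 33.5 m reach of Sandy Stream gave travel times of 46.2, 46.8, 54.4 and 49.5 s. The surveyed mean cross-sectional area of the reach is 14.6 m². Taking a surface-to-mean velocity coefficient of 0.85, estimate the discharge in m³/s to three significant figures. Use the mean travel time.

t̄ = (46.2 + 46.8 + 54.4 + 49.5) / 4 = 49.225 s
v_surface = L / t̄ = 33.5 / 49.225 = 0.6805 m/s
v_mean = 0.85 × 0.6805 = 0.5785 m/s
Q = A × v_mean = 14.6 × 0.5785 = 8.446 m³/s

8.45 m³/s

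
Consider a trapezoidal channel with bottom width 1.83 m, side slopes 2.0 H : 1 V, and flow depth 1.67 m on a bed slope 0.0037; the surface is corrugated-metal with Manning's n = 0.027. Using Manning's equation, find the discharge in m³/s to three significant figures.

18.5 m³/s

A = (b + z·y)·y = (1.83 + 2.0×1.67)×1.67 = 8.634 m²
P = b + 2y√(1+z²) = 1.83 + 2×1.67×√(1+2.0²) = 9.298 m
R = A/P = 8.634/9.298 = 0.9285 m
Q = (1/n)·A·R^(2/3)·S^(1/2) = (1/0.027) × 8.634 × 0.9285^(2/3) × 0.0037^(1/2) = 18.51 m³/s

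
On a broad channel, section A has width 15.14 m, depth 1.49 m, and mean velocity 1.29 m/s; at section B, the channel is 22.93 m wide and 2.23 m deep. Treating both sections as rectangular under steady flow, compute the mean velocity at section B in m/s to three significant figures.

Q = A₁V₁ = (15.14×1.49) × 1.29 = 29.10 m³/s
A₂ = 22.93 × 2.23 = 51.13 m²
V₂ = Q/A₂ = 29.10/51.13 = 0.5691 m/s

0.569 m/s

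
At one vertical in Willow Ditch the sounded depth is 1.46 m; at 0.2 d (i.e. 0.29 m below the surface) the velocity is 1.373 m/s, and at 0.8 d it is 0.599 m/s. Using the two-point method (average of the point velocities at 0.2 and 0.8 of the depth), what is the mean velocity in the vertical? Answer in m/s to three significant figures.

0.986 m/s

v̄ = (1.373 + 0.599) / 2 = 0.9860 m/s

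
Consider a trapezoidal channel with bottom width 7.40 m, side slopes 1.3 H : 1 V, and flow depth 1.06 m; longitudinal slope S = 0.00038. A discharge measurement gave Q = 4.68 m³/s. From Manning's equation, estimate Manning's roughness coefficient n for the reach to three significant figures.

A = (b + z·y)·y = (7.40 + 1.3×1.06)×1.06 = 9.305 m²
P = b + 2y√(1+z²) = 7.40 + 2×1.06×√(1+1.3²) = 10.88 m
R = A/P = 9.305/10.88 = 0.8554 m
n = (1/Q)·A·R^(2/3)·S^(1/2) = (1/4.68) × 9.305 × 0.9011 × 0.01949 = 0.03493

0.0349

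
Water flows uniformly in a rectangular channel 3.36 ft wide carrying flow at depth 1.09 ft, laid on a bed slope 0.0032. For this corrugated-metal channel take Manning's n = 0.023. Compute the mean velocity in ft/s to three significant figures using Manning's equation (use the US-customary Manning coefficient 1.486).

2.77 ft/s

A = b·y = 3.36 × 1.09 = 3.662 ft²
P = b + 2y = 3.36 + 2×1.09 = 5.540 ft
R = A/P = 3.662/5.540 = 0.6611 ft
Q = (1.486/n)·A·R^(2/3)·S^(1/2) = (1.486/0.023) × 3.662 × 0.6611^(2/3) × 0.0032^(1/2) = 10.16 ft³/s
V = Q/A = 10.16/3.662 = 2.774 ft/s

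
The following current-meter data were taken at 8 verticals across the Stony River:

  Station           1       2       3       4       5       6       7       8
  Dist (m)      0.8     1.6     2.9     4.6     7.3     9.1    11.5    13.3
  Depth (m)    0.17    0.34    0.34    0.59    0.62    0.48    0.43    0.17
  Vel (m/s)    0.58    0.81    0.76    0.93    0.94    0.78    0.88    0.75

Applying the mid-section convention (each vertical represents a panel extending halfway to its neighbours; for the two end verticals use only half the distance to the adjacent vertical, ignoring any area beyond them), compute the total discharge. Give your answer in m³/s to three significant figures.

4.93 m³/s

w_1 = (1.6 − 0.8)/2 = 0.4 m; q_1 = 0.58 × 0.17 × 0.4 = 0.03944 m³/s
w_2 = (2.9 − 0.8)/2 = 1.05 m; q_2 = 0.81 × 0.34 × 1.05 = 0.2892 m³/s
w_3 = (4.6 − 1.6)/2 = 1.5 m; q_3 = 0.76 × 0.34 × 1.5 = 0.3876 m³/s
w_4 = (7.3 − 2.9)/2 = 2.2 m; q_4 = 0.93 × 0.59 × 2.2 = 1.207 m³/s
w_5 = (9.1 − 4.6)/2 = 2.25 m; q_5 = 0.94 × 0.62 × 2.25 = 1.311 m³/s
w_6 = (11.5 − 7.3)/2 = 2.1 m; q_6 = 0.78 × 0.48 × 2.1 = 0.7862 m³/s
w_7 = (13.3 − 9.1)/2 = 2.1 m; q_7 = 0.88 × 0.43 × 2.1 = 0.7946 m³/s
w_8 = (13.3 − 11.5)/2 = 0.9 m; q_8 = 0.75 × 0.17 × 0.9 = 0.1148 m³/s
Q = Σ qᵢ = 4.930 m³/s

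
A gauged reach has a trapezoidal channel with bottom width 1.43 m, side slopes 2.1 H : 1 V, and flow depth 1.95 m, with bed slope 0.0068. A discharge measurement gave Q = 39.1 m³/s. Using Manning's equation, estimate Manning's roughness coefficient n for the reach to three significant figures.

0.0231

A = (b + z·y)·y = (1.43 + 2.1×1.95)×1.95 = 10.77 m²
P = b + 2y√(1+z²) = 1.43 + 2×1.95×√(1+2.1²) = 10.50 m
R = A/P = 10.77/10.50 = 1.026 m
n = (1/Q)·A·R^(2/3)·S^(1/2) = (1/39.1) × 10.77 × 1.017 × 0.08246 = 0.02311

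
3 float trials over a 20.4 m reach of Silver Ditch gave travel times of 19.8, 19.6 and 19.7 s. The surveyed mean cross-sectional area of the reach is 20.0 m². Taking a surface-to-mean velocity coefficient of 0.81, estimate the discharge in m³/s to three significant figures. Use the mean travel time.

t̄ = (19.8 + 19.6 + 19.7) / 3 = 19.7 s
v_surface = L / t̄ = 20.4 / 19.7 = 1.036 m/s
v_mean = 0.81 × 1.036 = 0.8388 m/s
Q = A × v_mean = 20.0 × 0.8388 = 16.78 m³/s

16.8 m³/s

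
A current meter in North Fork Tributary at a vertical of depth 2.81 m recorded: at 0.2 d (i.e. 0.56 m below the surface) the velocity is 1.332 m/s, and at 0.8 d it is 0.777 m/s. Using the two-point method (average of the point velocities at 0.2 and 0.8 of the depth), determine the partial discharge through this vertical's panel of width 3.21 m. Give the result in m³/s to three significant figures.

9.51 m³/s

v̄ = (1.332 + 0.777) / 2 = 1.055 m/s
q = v̄ × d × w = 1.055 × 2.81 × 3.21 = 9.512 m³/s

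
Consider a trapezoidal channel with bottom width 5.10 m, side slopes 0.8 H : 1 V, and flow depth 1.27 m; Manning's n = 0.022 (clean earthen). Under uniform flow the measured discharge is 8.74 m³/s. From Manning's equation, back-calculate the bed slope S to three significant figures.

0.000675

A = (b + z·y)·y = (5.10 + 0.8×1.27)×1.27 = 7.767 m²
P = b + 2y√(1+z²) = 5.10 + 2×1.27×√(1+0.8²) = 8.353 m
R = A/P = 7.767/8.353 = 0.9299 m
S = (Q·n / (1·A·R^(2/3)))² = (8.74×0.022 / (1×7.767×0.9527))² = 0.0006752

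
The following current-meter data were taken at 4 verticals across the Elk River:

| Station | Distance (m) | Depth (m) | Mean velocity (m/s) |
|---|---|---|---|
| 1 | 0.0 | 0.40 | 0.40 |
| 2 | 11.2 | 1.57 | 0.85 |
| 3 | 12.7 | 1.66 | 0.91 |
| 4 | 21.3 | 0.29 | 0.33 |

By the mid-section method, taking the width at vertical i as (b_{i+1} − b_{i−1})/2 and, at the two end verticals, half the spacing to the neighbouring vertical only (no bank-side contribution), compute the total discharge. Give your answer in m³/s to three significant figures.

w_1 = (11.2 − 0.0)/2 = 5.6 m; q_1 = 0.40 × 0.40 × 5.6 = 0.8960 m³/s
w_2 = (12.7 − 0.0)/2 = 6.35 m; q_2 = 0.85 × 1.57 × 6.35 = 8.474 m³/s
w_3 = (21.3 − 11.2)/2 = 5.05 m; q_3 = 0.91 × 1.66 × 5.05 = 7.629 m³/s
w_4 = (21.3 − 12.7)/2 = 4.3 m; q_4 = 0.33 × 0.29 × 4.3 = 0.4115 m³/s
Q = Σ qᵢ = 17.41 m³/s

17.4 m³/s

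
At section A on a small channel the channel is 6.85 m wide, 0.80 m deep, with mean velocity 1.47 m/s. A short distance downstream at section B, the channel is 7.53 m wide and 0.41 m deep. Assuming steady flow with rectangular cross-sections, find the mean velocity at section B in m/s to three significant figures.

Q = A₁V₁ = (6.85×0.80) × 1.47 = 8.056 m³/s
A₂ = 7.53 × 0.41 = 3.087 m²
V₂ = Q/A₂ = 8.056/3.087 = 2.609 m/s

2.61 m/s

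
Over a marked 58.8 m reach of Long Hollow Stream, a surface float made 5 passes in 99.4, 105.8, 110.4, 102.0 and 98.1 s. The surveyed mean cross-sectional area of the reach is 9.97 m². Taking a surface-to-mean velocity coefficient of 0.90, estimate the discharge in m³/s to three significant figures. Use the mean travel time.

t̄ = (99.4 + 105.8 + 110.4 + 102.0 + 98.1) / 5 = 103.14 s
v_surface = L / t̄ = 58.8 / 103.14 = 0.5701 m/s
v_mean = 0.90 × 0.5701 = 0.5131 m/s
Q = A × v_mean = 9.97 × 0.5131 = 5.115 m³/s

5.12 m³/s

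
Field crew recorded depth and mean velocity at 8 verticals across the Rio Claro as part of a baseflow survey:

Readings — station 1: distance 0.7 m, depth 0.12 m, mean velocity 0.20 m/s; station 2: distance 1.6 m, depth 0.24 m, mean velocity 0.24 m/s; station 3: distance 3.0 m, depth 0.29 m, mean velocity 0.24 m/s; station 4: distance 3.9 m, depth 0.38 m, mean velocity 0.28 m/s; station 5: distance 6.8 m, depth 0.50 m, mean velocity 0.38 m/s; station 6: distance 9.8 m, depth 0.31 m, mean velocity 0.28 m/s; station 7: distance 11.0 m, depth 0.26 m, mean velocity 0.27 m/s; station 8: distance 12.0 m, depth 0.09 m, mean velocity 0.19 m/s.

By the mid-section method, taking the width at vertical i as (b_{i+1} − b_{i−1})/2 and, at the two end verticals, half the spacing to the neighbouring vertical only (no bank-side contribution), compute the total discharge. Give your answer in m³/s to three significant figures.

w_1 = (1.6 − 0.7)/2 = 0.45 m; q_1 = 0.20 × 0.12 × 0.45 = 0.01080 m³/s
w_2 = (3.0 − 0.7)/2 = 1.15 m; q_2 = 0.24 × 0.24 × 1.15 = 0.06624 m³/s
w_3 = (3.9 − 1.6)/2 = 1.15 m; q_3 = 0.24 × 0.29 × 1.15 = 0.08004 m³/s
w_4 = (6.8 − 3.0)/2 = 1.9 m; q_4 = 0.28 × 0.38 × 1.9 = 0.2022 m³/s
w_5 = (9.8 − 3.9)/2 = 2.95 m; q_5 = 0.38 × 0.50 × 2.95 = 0.5605 m³/s
w_6 = (11.0 − 6.8)/2 = 2.1 m; q_6 = 0.28 × 0.31 × 2.1 = 0.1823 m³/s
w_7 = (12.0 − 9.8)/2 = 1.1 m; q_7 = 0.27 × 0.26 × 1.1 = 0.07722 m³/s
w_8 = (12.0 − 11.0)/2 = 0.5 m; q_8 = 0.19 × 0.09 × 0.5 = 0.008550 m³/s
Q = Σ qᵢ = 1.188 m³/s

1.19 m³/s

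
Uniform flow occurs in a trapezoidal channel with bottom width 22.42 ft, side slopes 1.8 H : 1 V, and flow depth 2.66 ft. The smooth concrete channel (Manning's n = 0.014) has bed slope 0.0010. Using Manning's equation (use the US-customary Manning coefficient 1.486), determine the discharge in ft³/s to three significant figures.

A = (b + z·y)·y = (22.42 + 1.8×2.66)×2.66 = 72.37 ft²
P = b + 2y√(1+z²) = 22.42 + 2×2.66×√(1+1.8²) = 33.37 ft
R = A/P = 72.37/33.37 = 2.169 ft
Q = (1.486/n)·A·R^(2/3)·S^(1/2) = (1.486/0.014) × 72.37 × 2.169^(2/3) × 0.0010^(1/2) = 407.0 ft³/s

407 ft³/s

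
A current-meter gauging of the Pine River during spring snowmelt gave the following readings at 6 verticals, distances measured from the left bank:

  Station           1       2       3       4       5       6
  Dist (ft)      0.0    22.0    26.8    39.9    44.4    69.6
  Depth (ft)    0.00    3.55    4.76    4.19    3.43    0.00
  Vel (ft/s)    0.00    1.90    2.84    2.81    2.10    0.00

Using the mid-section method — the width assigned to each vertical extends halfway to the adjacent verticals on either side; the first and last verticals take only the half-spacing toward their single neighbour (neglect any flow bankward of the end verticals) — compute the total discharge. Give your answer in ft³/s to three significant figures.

422 ft³/s

w_2 = (26.8 − 0.0)/2 = 13.4 ft; q_2 = 1.90 × 3.55 × 13.4 = 90.38 ft³/s
w_3 = (39.9 − 22.0)/2 = 8.95 ft; q_3 = 2.84 × 4.76 × 8.95 = 121.0 ft³/s
w_4 = (44.4 − 26.8)/2 = 8.8 ft; q_4 = 2.81 × 4.19 × 8.8 = 103.6 ft³/s
w_5 = (69.6 − 39.9)/2 = 14.85 ft; q_5 = 2.10 × 3.43 × 14.85 = 107.0 ft³/s
Stations 1, 6 contribute zero (depth or velocity is 0).
Q = Σ qᵢ = 421.9 ft³/s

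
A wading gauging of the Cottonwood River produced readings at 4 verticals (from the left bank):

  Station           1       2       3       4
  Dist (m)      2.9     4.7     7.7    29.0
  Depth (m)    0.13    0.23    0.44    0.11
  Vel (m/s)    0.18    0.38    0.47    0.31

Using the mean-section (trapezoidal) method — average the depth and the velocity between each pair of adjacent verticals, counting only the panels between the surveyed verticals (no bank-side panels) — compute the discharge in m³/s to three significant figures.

Panel 1-2: Δb = 1.8 m, d̄ = (0.13+0.23)/2 = 0.18, v̄ = (0.18+0.38)/2 = 0.28 → q = 1.8×0.18×0.28 = 0.09072 m³/s
Panel 2-3: Δb = 3 m, d̄ = (0.23+0.44)/2 = 0.335, v̄ = (0.38+0.47)/2 = 0.425 → q = 3×0.335×0.425 = 0.4271 m³/s
Panel 3-4: Δb = 21.3 m, d̄ = (0.44+0.11)/2 = 0.275, v̄ = (0.47+0.31)/2 = 0.39 → q = 21.3×0.275×0.39 = 2.284 m³/s
Q = Σ q = 2.802 m³/s

2.80 m³/s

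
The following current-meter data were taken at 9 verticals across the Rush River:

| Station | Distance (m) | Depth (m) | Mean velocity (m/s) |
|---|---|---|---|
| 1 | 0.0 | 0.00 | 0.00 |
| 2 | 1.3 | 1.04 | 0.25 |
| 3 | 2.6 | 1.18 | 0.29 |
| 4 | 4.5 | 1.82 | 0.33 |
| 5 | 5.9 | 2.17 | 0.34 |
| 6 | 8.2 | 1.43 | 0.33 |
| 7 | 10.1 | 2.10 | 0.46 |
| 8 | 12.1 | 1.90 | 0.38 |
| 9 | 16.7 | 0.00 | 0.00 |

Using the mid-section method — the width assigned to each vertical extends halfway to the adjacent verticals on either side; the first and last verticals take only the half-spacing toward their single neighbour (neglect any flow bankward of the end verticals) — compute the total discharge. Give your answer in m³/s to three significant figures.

8.50 m³/s

w_2 = (2.6 − 0.0)/2 = 1.3 m; q_2 = 0.25 × 1.04 × 1.3 = 0.3380 m³/s
w_3 = (4.5 − 1.3)/2 = 1.6 m; q_3 = 0.29 × 1.18 × 1.6 = 0.5475 m³/s
w_4 = (5.9 − 2.6)/2 = 1.65 m; q_4 = 0.33 × 1.82 × 1.65 = 0.9910 m³/s
w_5 = (8.2 − 4.5)/2 = 1.85 m; q_5 = 0.34 × 2.17 × 1.85 = 1.365 m³/s
w_6 = (10.1 − 5.9)/2 = 2.1 m; q_6 = 0.33 × 1.43 × 2.1 = 0.9910 m³/s
w_7 = (12.1 − 8.2)/2 = 1.95 m; q_7 = 0.46 × 2.10 × 1.95 = 1.884 m³/s
w_8 = (16.7 − 10.1)/2 = 3.3 m; q_8 = 0.38 × 1.90 × 3.3 = 2.383 m³/s
Stations 1, 9 contribute zero (depth or velocity is 0).
Q = Σ qᵢ = 8.499 m³/s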